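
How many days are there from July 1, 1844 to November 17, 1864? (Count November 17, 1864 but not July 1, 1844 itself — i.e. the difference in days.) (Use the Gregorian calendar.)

Jul 1, 1844 → Jul 1, 1845: 365 days.
Jul 1, 1845 → Jul 1, 1846: 365 days.
Jul 1, 1846 → Jul 1, 1847: 365 days.
Jul 1, 1847 → Jul 1, 1848: 366 days (Feb 29, 1848 is in that span).
Jul 1, 1848 → Jul 1, 1849: 365 days.
Jul 1, 1849 → Jul 1, 1850: 365 days.
Jul 1, 1850 → Jul 1, 1851: 365 days.
Jul 1, 1851 → Jul 1, 1852: 366 days (Feb 29, 1852 is in that span).
Jul 1, 1852 → Jul 1, 1853: 365 days.
Jul 1, 1853 → Jul 1, 1854: 365 days.
Jul 1, 1854 → Jul 1, 1855: 365 days.
Jul 1, 1855 → Jul 1, 1856: 366 days (Feb 29, 1856 is in that span).
Jul 1, 1856 → Jul 1, 1857: 365 days.
Jul 1, 1857 → Jul 1, 1858: 365 days.
Jul 1, 1858 → Jul 1, 1859: 365 days.
Jul 1, 1859 → Jul 1, 1860: 366 days (Feb 29, 1860 is in that span).
Jul 1, 1860 → Jul 1, 1861: 365 days.
Jul 1, 1861 → Jul 1, 1862: 365 days.
Jul 1, 1862 → Jul 1, 1863: 365 days.
Jul 1, 1863 → Jul 1, 1864: 366 days (Feb 29, 1864 is in that span).
Jul 1, 1864 → Aug 1, 1864: 31 days (July has 31).
Aug 1, 1864 → Sep 1, 1864: 31 days (August has 31).
Sep 1, 1864 → Oct 1, 1864: 30 days (September has 30).
Oct 1, 1864 → Nov 1, 1864: 31 days (October has 31).
Nov 1, 1864 → Nov 17, 1864: 16 days.
Total: 7444 days.

7444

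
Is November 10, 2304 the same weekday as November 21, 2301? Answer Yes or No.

Yes

From Nov 21, 2301 to Nov 10, 2304 is 1085 days.
1085 mod 7 = 0, so they are the same weekday.
(Nov 21, 2301 is a Thursday; Nov 10, 2304 is a Thursday.)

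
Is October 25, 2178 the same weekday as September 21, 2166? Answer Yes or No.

Yes

From Sep 21, 2166 to Oct 25, 2178 is 4417 days.
4417 mod 7 = 0, so they are the same weekday.
(Sep 21, 2166 is a Sunday; Oct 25, 2178 is a Sunday.)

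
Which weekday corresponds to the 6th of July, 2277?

Doomsday rule: the anchor day for the 2200s is Friday. For year 77: 77÷12 = 6 r 5, and 5÷4 = 1, so 6+5+1 = 12.
Friday + 12 ≡ Wednesday — that's 2277's doomsday.
In July the doomsday date is Jul 11.
Jul 6 is 5 days before Jul 11; 5 mod 7 = 5, so Wednesday − 5 = Friday.

Friday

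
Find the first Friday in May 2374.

May 1, 2374 is a Wednesday.
The first Friday is therefore May 3 (2 days later).

May 3, 2374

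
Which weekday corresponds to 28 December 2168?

Wednesday

Doomsday rule: the anchor day for the 2100s is Sunday. For year 68: 68÷12 = 5 r 8, and 8÷4 = 2, so 5+8+2 = 15.
Sunday + 15 ≡ Monday — that's 2168's doomsday.
In December the doomsday date is Dec 12.
Dec 28 is 16 days after Dec 12; 16 mod 7 = 2, so Monday + 2 = Wednesday.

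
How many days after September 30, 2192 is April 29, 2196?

1307

Sep 30, 2192 → Sep 30, 2193: 365 days.
Sep 30, 2193 → Sep 30, 2194: 365 days.
Sep 30, 2194 → Sep 30, 2195: 365 days.
Sep 30, 2195 → Oct 30, 2195: 30 days (September has 30).
Oct 30, 2195 → Nov 30, 2195: 31 days (October has 31).
Nov 30, 2195 → Dec 30, 2195: 30 days (November has 30).
Dec 30, 2195 → Jan 30, 2196: 31 days (December has 31).
Jan 30, 2196 → Feb 29, 2196: 30 days (January has 31).
Feb 29, 2196 → Mar 29, 2196: 29 days (February has 29).
Mar 29, 2196 → Apr 29, 2196: 31 days.
Total: 1307 days.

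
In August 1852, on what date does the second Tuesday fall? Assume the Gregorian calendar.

August 1, 1852 is a Sunday.
The first Tuesday is therefore August 3 (2 days later).
The second Tuesday is 3 + 1×7 = August 10.

August 10, 1852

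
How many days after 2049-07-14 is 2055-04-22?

Jul 14, 2049 → Jul 14, 2050: 365 days.
Jul 14, 2050 → Jul 14, 2051: 365 days.
Jul 14, 2051 → Jul 14, 2052: 366 days (Feb 29, 2052 is in that span).
Jul 14, 2052 → Jul 14, 2053: 365 days.
Jul 14, 2053 → Jul 14, 2054: 365 days.
Jul 14, 2054 → Aug 14, 2054: 31 days (July has 31).
Aug 14, 2054 → Sep 14, 2054: 31 days (August has 31).
Sep 14, 2054 → Oct 14, 2054: 30 days (September has 30).
Oct 14, 2054 → Nov 14, 2054: 31 days (October has 31).
Nov 14, 2054 → Dec 14, 2054: 30 days (November has 30).
Dec 14, 2054 → Jan 14, 2055: 31 days (December has 31).
Jan 14, 2055 → Feb 14, 2055: 31 days (January has 31).
Feb 14, 2055 → Mar 14, 2055: 28 days (February has 28).
Mar 14, 2055 → Apr 14, 2055: 31 days (March has 31).
Apr 14, 2055 → Apr 22, 2055: 8 days.
Total: 2108 days.

2108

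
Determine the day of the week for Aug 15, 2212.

Doomsday rule: the anchor day for the 2200s is Friday. For year 12: 12÷12 = 1 r 0, and 0÷4 = 0, so 1+0+0 = 1.
Friday + 1 ≡ Saturday — that's 2212's doomsday.
In August the doomsday date is Aug 8.
Aug 15 is 7 days after Aug 8; 7 mod 7 = 0, so Saturday + 0 = Saturday.

Saturday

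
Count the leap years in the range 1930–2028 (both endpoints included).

Multiples of 4 in [1930,2028]: 25.
Of those, multiples of 100: 1 (not leap unless ÷400).
Multiples of 400: 1.
Leap years = 25 − 1 + 1 = 25.

25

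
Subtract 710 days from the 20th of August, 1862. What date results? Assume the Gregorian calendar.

September 9, 1860

−365 (one year) → Aug 20, 1861 (345 left).
−20 → Jul 31, 1861 (end of Jul, 31 days; 325 left).
−31 → Jun 30, 1861 (end of Jun, 30 days; 294 left).
−30 → May 31, 1861 (end of May, 31 days; 264 left).
−31 → Apr 30, 1861 (end of Apr, 30 days; 233 left).
−30 → Mar 31, 1861 (end of Mar, 31 days; 203 left).
−31 → Feb 28, 1861 (end of Feb, 28 days; 172 left).
−28 → Jan 31, 1861 (end of Jan, 31 days; 144 left).
−31 → Dec 31, 1860 (end of Dec, 31 days; 113 left).
−31 → Nov 30, 1860 (end of Nov, 30 days; 82 left).
−30 → Oct 31, 1860 (end of Oct, 31 days; 52 left).
−31 → Sep 30, 1860 (end of Sep, 30 days; 21 left).
−21 → Sep 9, 1860.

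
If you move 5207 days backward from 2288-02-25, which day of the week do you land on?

Sunday

First find the weekday of Feb 25, 2288. Doomsday rule: the anchor day for the 2200s is Friday. For year 88: 88÷12 = 7 r 4, and 4÷4 = 1, so 7+4+1 = 12.
Friday + 12 ≡ Wednesday — that's 2288's doomsday.
In February the doomsday date is Feb 29 (2288 is a leap year (divisible by 4)).
Feb 25 is 4 days before Feb 29; 4 mod 7 = 4, so Wednesday − 4 = Saturday.
5207 mod 7 = 6, so 5207 days before a Saturday is Saturday − 6 = Sunday.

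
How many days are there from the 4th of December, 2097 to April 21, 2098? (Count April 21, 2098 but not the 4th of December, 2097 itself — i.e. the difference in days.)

Dec 4, 2097 → Jan 4, 2098: 31 days (December has 31).
Jan 4, 2098 → Feb 4, 2098: 31 days (January has 31).
Feb 4, 2098 → Mar 4, 2098: 28 days (February has 28).
Mar 4, 2098 → Apr 4, 2098: 31 days (March has 31).
Apr 4, 2098 → Apr 21, 2098: 17 days.
Total: 138 days.

138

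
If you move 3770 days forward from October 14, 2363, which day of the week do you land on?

First find the weekday of Oct 14, 2363. Doomsday rule: the anchor day for the 2300s is Wednesday. For year 63: 63÷12 = 5 r 3, and 3÷4 = 0, so 5+3+0 = 8.
Wednesday + 8 ≡ Thursday — that's 2363's doomsday.
In October the doomsday date is Oct 10.
Oct 14 is 4 days after Oct 10; 4 mod 7 = 4, so Thursday + 4 = Monday.
3770 mod 7 = 4, so 3770 days after a Monday is Monday + 4 = Friday.

Friday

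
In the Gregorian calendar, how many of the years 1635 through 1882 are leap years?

Multiples of 4 in [1635,1882]: 62.
Of those, multiples of 100: 2 (not leap unless ÷400).
Multiples of 400: 0.
Leap years = 62 − 2 + 0 = 60.

60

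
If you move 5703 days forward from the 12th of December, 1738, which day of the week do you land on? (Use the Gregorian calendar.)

Wednesday

Dec 12, 1738 is a Friday.
5703 mod 7 = 5, so 5703 days after a Friday is Friday + 5 = Wednesday.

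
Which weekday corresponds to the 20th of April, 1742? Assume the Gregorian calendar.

Doomsday rule: the anchor day for the 1700s is Sunday. For year 42: 42÷12 = 3 r 6, and 6÷4 = 1, so 3+6+1 = 10.
Sunday + 10 ≡ Wednesday — that's 1742's doomsday.
In April the doomsday date is Apr 4.
Apr 20 is 16 days after Apr 4; 16 mod 7 = 2, so Wednesday + 2 = Friday.

Friday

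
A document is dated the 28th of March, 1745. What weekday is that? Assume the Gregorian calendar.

Sunday

Doomsday rule: the anchor day for the 1700s is Sunday. For year 45: 45÷12 = 3 r 9, and 9÷4 = 2, so 3+9+2 = 14.
Sunday + 14 ≡ Sunday — that's 1745's doomsday.
In March the doomsday date is Mar 14.
Mar 28 is 14 days after Mar 14; 14 mod 7 = 0, so Sunday + 0 = Sunday.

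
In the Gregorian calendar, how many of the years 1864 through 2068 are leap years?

Multiples of 4 in [1864,2068]: 52.
Of those, multiples of 100: 2 (not leap unless ÷400).
Multiples of 400: 1.
Leap years = 52 − 2 + 1 = 51.

51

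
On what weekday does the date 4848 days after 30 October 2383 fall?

Thursday

Oct 30, 2383 is a Sunday.
4848 mod 7 = 4, so 4848 days after a Sunday is Sunday + 4 = Thursday.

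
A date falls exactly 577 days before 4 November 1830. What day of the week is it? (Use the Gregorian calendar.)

Nov 4, 1830 is a Thursday.
577 mod 7 = 3, so 577 days before a Thursday is Thursday − 3 = Monday.

Monday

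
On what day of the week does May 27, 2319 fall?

Tuesday

Doomsday rule: the anchor day for the 2300s is Wednesday. For year 19: 19÷12 = 1 r 7, and 7÷4 = 1, so 1+7+1 = 9.
Wednesday + 9 ≡ Friday — that's 2319's doomsday.
In May the doomsday date is May 9.
May 27 is 18 days after May 9; 18 mod 7 = 4, so Friday + 4 = Tuesday.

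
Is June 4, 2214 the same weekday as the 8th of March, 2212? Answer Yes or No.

From Mar 8, 2212 to Jun 4, 2214 is 818 days.
818 mod 7 = 6, so they are different weekdays.
(Mar 8, 2212 is a Sunday; Jun 4, 2214 is a Saturday.)

No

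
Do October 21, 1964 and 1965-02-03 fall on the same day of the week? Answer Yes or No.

Yes

From Oct 21, 1964 to Feb 3, 1965 is 105 days.
105 mod 7 = 0, so they are the same weekday.
(Oct 21, 1964 is a Wednesday; Feb 3, 1965 is a Wednesday.)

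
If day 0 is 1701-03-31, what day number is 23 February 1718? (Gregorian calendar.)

Mar 31, 1701 → Mar 31, 1702: 365 days.
Mar 31, 1702 → Mar 31, 1703: 365 days.
Mar 31, 1703 → Mar 31, 1704: 366 days (Feb 29, 1704 is in that span).
Mar 31, 1704 → Mar 31, 1705: 365 days.
Mar 31, 1705 → Mar 31, 1706: 365 days.
Mar 31, 1706 → Mar 31, 1707: 365 days.
Mar 31, 1707 → Mar 31, 1708: 366 days (Feb 29, 1708 is in that span).
Mar 31, 1708 → Mar 31, 1709: 365 days.
Mar 31, 1709 → Mar 31, 1710: 365 days.
Mar 31, 1710 → Mar 31, 1711: 365 days.
Mar 31, 1711 → Mar 31, 1712: 366 days (Feb 29, 1712 is in that span).
Mar 31, 1712 → Mar 31, 1713: 365 days.
Mar 31, 1713 → Mar 31, 1714: 365 days.
Mar 31, 1714 → Mar 31, 1715: 365 days.
Mar 31, 1715 → Mar 31, 1716: 366 days (Feb 29, 1716 is in that span).
Mar 31, 1716 → Mar 31, 1717: 365 days.
Mar 31, 1717 → Apr 30, 1717: 30 days (March has 31).
Apr 30, 1717 → May 30, 1717: 30 days (April has 30).
May 30, 1717 → Jun 30, 1717: 31 days (May has 31).
Jun 30, 1717 → Jul 30, 1717: 30 days (June has 30).
Jul 30, 1717 → Aug 30, 1717: 31 days (July has 31).
Aug 30, 1717 → Sep 30, 1717: 31 days (August has 31).
Sep 30, 1717 → Oct 30, 1717: 30 days (September has 30).
Oct 30, 1717 → Nov 30, 1717: 31 days (October has 31).
Nov 30, 1717 → Dec 30, 1717: 30 days (November has 30).
Dec 30, 1717 → Jan 30, 1718: 31 days (December has 31).
Jan 30, 1718 → Feb 23, 1718: 24 days.
Total: 6173 days.

6173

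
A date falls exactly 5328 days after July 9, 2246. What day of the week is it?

Friday

First find the weekday of Jul 9, 2246. Doomsday rule: the anchor day for the 2200s is Friday. For year 46: 46÷12 = 3 r 10, and 10÷4 = 2, so 3+10+2 = 15.
Friday + 15 ≡ Saturday — that's 2246's doomsday.
In July the doomsday date is Jul 11.
Jul 9 is 2 days before Jul 11; 2 mod 7 = 2, so Saturday − 2 = Thursday.
5328 mod 7 = 1, so 5328 days after a Thursday is Thursday + 1 = Friday.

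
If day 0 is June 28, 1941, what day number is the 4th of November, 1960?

7069

Jun 28, 1941 → Jun 28, 1942: 365 days.
Jun 28, 1942 → Jun 28, 1943: 365 days.
Jun 28, 1943 → Jun 28, 1944: 366 days (Feb 29, 1944 is in that span).
Jun 28, 1944 → Jun 28, 1945: 365 days.
Jun 28, 1945 → Jun 28, 1946: 365 days.
Jun 28, 1946 → Jun 28, 1947: 365 days.
Jun 28, 1947 → Jun 28, 1948: 366 days (Feb 29, 1948 is in that span).
Jun 28, 1948 → Jun 28, 1949: 365 days.
Jun 28, 1949 → Jun 28, 1950: 365 days.
Jun 28, 1950 → Jun 28, 1951: 365 days.
Jun 28, 1951 → Jun 28, 1952: 366 days (Feb 29, 1952 is in that span).
Jun 28, 1952 → Jun 28, 1953: 365 days.
Jun 28, 1953 → Jun 28, 1954: 365 days.
Jun 28, 1954 → Jun 28, 1955: 365 days.
Jun 28, 1955 → Jun 28, 1956: 366 days (Feb 29, 1956 is in that span).
Jun 28, 1956 → Jun 28, 1957: 365 days.
Jun 28, 1957 → Jun 28, 1958: 365 days.
Jun 28, 1958 → Jun 28, 1959: 365 days.
Jun 28, 1959 → Jun 28, 1960: 366 days (Feb 29, 1960 is in that span).
Jun 28, 1960 → Jul 28, 1960: 30 days (June has 30).
Jul 28, 1960 → Aug 28, 1960: 31 days (July has 31).
Aug 28, 1960 → Sep 28, 1960: 31 days (August has 31).
Sep 28, 1960 → Oct 28, 1960: 30 days (September has 30).
Oct 28, 1960 → Nov 4, 1960: 7 days.
Total: 7069 days.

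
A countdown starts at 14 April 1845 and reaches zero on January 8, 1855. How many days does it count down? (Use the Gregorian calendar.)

Apr 14, 1845 → Apr 14, 1846: 365 days.
Apr 14, 1846 → Apr 14, 1847: 365 days.
Apr 14, 1847 → Apr 14, 1848: 366 days (Feb 29, 1848 is in that span).
Apr 14, 1848 → Apr 14, 1849: 365 days.
Apr 14, 1849 → Apr 14, 1850: 365 days.
Apr 14, 1850 → Apr 14, 1851: 365 days.
Apr 14, 1851 → Apr 14, 1852: 366 days (Feb 29, 1852 is in that span).
Apr 14, 1852 → Apr 14, 1853: 365 days.
Apr 14, 1853 → Apr 14, 1854: 365 days.
Apr 14, 1854 → May 14, 1854: 30 days (April has 30).
May 14, 1854 → Jun 14, 1854: 31 days (May has 31).
Jun 14, 1854 → Jul 14, 1854: 30 days (June has 30).
Jul 14, 1854 → Aug 14, 1854: 31 days (July has 31).
Aug 14, 1854 → Sep 14, 1854: 31 days (August has 31).
Sep 14, 1854 → Oct 14, 1854: 30 days (September has 30).
Oct 14, 1854 → Nov 14, 1854: 31 days (October has 31).
Nov 14, 1854 → Dec 14, 1854: 30 days (November has 30).
Dec 14, 1854 → Jan 8, 1855: 25 days.
Total: 3556 days.

3556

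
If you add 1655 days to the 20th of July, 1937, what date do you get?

+365 (one year) → Jul 20, 1938 (1290 left).
+365 (one year) → Jul 20, 1939 (925 left).
+366 (one year; includes Feb 29, 1940) → Jul 20, 1940 (559 left).
+365 (one year) → Jul 20, 1941 (194 left).
Jul has 31 days: +12 → Aug 1, 1941 (182 left).
Aug has 31 days: +31 → Sep 1, 1941 (151 left).
Sep has 30 days: +30 → Oct 1, 1941 (121 left).
Oct has 31 days: +31 → Nov 1, 1941 (90 left).
Nov has 30 days: +30 → Dec 1, 1941 (60 left).
Dec has 31 days: +31 → Jan 1, 1942 (29 left).
+29 → Jan 30, 1942.

January 30, 1942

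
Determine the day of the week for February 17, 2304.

Wednesday

Doomsday rule: the anchor day for the 2300s is Wednesday. For year 04: 4÷12 = 0 r 4, and 4÷4 = 1, so 0+4+1 = 5.
Wednesday + 5 ≡ Monday — that's 2304's doomsday.
In February the doomsday date is Feb 29 (2304 is a leap year (divisible by 4)).
Feb 17 is 12 days before Feb 29; 12 mod 7 = 5, so Monday − 5 = Wednesday.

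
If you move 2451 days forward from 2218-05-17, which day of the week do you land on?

Monday

May 17, 2218 is a Sunday.
2451 mod 7 = 1, so 2451 days after a Sunday is Sunday + 1 = Monday.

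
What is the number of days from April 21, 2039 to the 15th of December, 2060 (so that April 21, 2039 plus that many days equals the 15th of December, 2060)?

Apr 21, 2039 → Apr 21, 2040: 366 days (Feb 29, 2040 is in that span).
Apr 21, 2040 → Apr 21, 2041: 365 days.
Apr 21, 2041 → Apr 21, 2042: 365 days.
Apr 21, 2042 → Apr 21, 2043: 365 days.
Apr 21, 2043 → Apr 21, 2044: 366 days (Feb 29, 2044 is in that span).
Apr 21, 2044 → Apr 21, 2045: 365 days.
Apr 21, 2045 → Apr 21, 2046: 365 days.
Apr 21, 2046 → Apr 21, 2047: 365 days.
Apr 21, 2047 → Apr 21, 2048: 366 days (Feb 29, 2048 is in that span).
Apr 21, 2048 → Apr 21, 2049: 365 days.
Apr 21, 2049 → Apr 21, 2050: 365 days.
Apr 21, 2050 → Apr 21, 2051: 365 days.
Apr 21, 2051 → Apr 21, 2052: 366 days (Feb 29, 2052 is in that span).
Apr 21, 2052 → Apr 21, 2053: 365 days.
Apr 21, 2053 → Apr 21, 2054: 365 days.
Apr 21, 2054 → Apr 21, 2055: 365 days.
Apr 21, 2055 → Apr 21, 2056: 366 days (Feb 29, 2056 is in that span).
Apr 21, 2056 → Apr 21, 2057: 365 days.
Apr 21, 2057 → Apr 21, 2058: 365 days.
Apr 21, 2058 → Apr 21, 2059: 365 days.
Apr 21, 2059 → Apr 21, 2060: 366 days (Feb 29, 2060 is in that span).
Apr 21, 2060 → May 21, 2060: 30 days (April has 30).
May 21, 2060 → Jun 21, 2060: 31 days (May has 31).
Jun 21, 2060 → Jul 21, 2060: 30 days (June has 30).
Jul 21, 2060 → Aug 21, 2060: 31 days (July has 31).
Aug 21, 2060 → Sep 21, 2060: 31 days (August has 31).
Sep 21, 2060 → Oct 21, 2060: 30 days (September has 30).
Oct 21, 2060 → Nov 21, 2060: 31 days (October has 31).
Nov 21, 2060 → Dec 15, 2060: 24 days.
Total: 7909 days.

7909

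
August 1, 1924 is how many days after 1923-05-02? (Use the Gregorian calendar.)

May 2, 1923 → May 2, 1924: 366 days (Feb 29, 1924 is in that span).
May 2, 1924 → Jun 2, 1924: 31 days (May has 31).
Jun 2, 1924 → Jul 2, 1924: 30 days (June has 30).
Jul 2, 1924 → Aug 1, 1924: 30 days.
Total: 457 days.

457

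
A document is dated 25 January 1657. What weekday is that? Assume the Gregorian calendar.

Doomsday rule: the anchor day for the 1600s is Tuesday. For year 57: 57÷12 = 4 r 9, and 9÷4 = 2, so 4+9+2 = 15.
Tuesday + 15 ≡ Wednesday — that's 1657's doomsday.
In January the doomsday date is Jan 3 (1657 is not a leap year).
Jan 25 is 22 days after Jan 3; 22 mod 7 = 1, so Wednesday + 1 = Thursday.

Thursday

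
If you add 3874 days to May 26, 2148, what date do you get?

+365 (one year) → May 26, 2149 (3509 left).
+365 (one year) → May 26, 2150 (3144 left).
+365 (one year) → May 26, 2151 (2779 left).
+366 (one year; includes Feb 29, 2152) → May 26, 2152 (2413 left).
+365 (one year) → May 26, 2153 (2048 left).
+365 (one year) → May 26, 2154 (1683 left).
+365 (one year) → May 26, 2155 (1318 left).
+366 (one year; includes Feb 29, 2156) → May 26, 2156 (952 left).
+365 (one year) → May 26, 2157 (587 left).
+365 (one year) → May 26, 2158 (222 left).
May has 31 days: +6 → Jun 1, 2158 (216 left).
Jun has 30 days: +30 → Jul 1, 2158 (186 left).
Jul has 31 days: +31 → Aug 1, 2158 (155 left).
Aug has 31 days: +31 → Sep 1, 2158 (124 left).
Sep has 30 days: +30 → Oct 1, 2158 (94 left).
Oct has 31 days: +31 → Nov 1, 2158 (63 left).
Nov has 30 days: +30 → Dec 1, 2158 (33 left).
Dec has 31 days: +31 → Jan 1, 2159 (2 left).
+2 → Jan 3, 2159.

January 3, 2159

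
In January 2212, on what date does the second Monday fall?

January 1, 2212 is a Wednesday.
The first Monday is therefore January 6 (5 days later).
The second Monday is 6 + 1×7 = January 13.

January 13, 2212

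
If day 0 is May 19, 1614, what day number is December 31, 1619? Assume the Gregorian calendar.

2052

May 19, 1614 → May 19, 1615: 365 days.
May 19, 1615 → May 19, 1616: 366 days (Feb 29, 1616 is in that span).
May 19, 1616 → May 19, 1617: 365 days.
May 19, 1617 → May 19, 1618: 365 days.
May 19, 1618 → May 19, 1619: 365 days.
May 19, 1619 → Jun 19, 1619: 31 days (May has 31).
Jun 19, 1619 → Jul 19, 1619: 30 days (June has 30).
Jul 19, 1619 → Aug 19, 1619: 31 days (July has 31).
Aug 19, 1619 → Sep 19, 1619: 31 days (August has 31).
Sep 19, 1619 → Oct 19, 1619: 30 days (September has 30).
Oct 19, 1619 → Nov 19, 1619: 31 days (October has 31).
Nov 19, 1619 → Dec 19, 1619: 30 days (November has 30).
Dec 19, 1619 → Dec 31, 1619: 12 days.
Total: 2052 days.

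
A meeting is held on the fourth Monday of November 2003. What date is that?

November 24, 2003

November 1, 2003 is a Saturday.
The first Monday is therefore November 3 (2 days later).
The fourth Monday is 3 + 3×7 = November 24.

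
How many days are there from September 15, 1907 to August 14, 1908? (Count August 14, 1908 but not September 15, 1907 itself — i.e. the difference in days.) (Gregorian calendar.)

Sep 15, 1907 → Oct 15, 1907: 30 days (September has 30).
Oct 15, 1907 → Nov 15, 1907: 31 days (October has 31).
Nov 15, 1907 → Dec 15, 1907: 30 days (November has 30).
Dec 15, 1907 → Jan 15, 1908: 31 days (December has 31).
Jan 15, 1908 → Feb 15, 1908: 31 days (January has 31).
Feb 15, 1908 → Mar 15, 1908: 29 days (February has 29).
Mar 15, 1908 → Apr 15, 1908: 31 days (March has 31).
Apr 15, 1908 → May 15, 1908: 30 days (April has 30).
May 15, 1908 → Jun 15, 1908: 31 days (May has 31).
Jun 15, 1908 → Jul 15, 1908: 30 days (June has 30).
Jul 15, 1908 → Aug 14, 1908: 30 days.
Total: 334 days.

334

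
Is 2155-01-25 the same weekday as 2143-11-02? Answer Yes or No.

Yes

From Nov 2, 2143 to Jan 25, 2155 is 4102 days.
4102 mod 7 = 0, so they are the same weekday.
(Nov 2, 2143 is a Saturday; Jan 25, 2155 is a Saturday.)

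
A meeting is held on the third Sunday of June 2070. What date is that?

June 1, 2070 is a Sunday.
The first Sunday is therefore June 1 (same day).
The third Sunday is 1 + 2×7 = June 15.

June 15, 2070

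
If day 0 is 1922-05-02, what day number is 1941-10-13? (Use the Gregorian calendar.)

May 2, 1922 → May 2, 1923: 365 days.
May 2, 1923 → May 2, 1924: 366 days (Feb 29, 1924 is in that span).
May 2, 1924 → May 2, 1925: 365 days.
May 2, 1925 → May 2, 1926: 365 days.
May 2, 1926 → May 2, 1927: 365 days.
May 2, 1927 → May 2, 1928: 366 days (Feb 29, 1928 is in that span).
May 2, 1928 → May 2, 1929: 365 days.
May 2, 1929 → May 2, 1930: 365 days.
May 2, 1930 → May 2, 1931: 365 days.
May 2, 1931 → May 2, 1932: 366 days (Feb 29, 1932 is in that span).
May 2, 1932 → May 2, 1933: 365 days.
May 2, 1933 → May 2, 1934: 365 days.
May 2, 1934 → May 2, 1935: 365 days.
May 2, 1935 → May 2, 1936: 366 days (Feb 29, 1936 is in that span).
May 2, 1936 → May 2, 1937: 365 days.
May 2, 1937 → May 2, 1938: 365 days.
May 2, 1938 → May 2, 1939: 365 days.
May 2, 1939 → May 2, 1940: 366 days (Feb 29, 1940 is in that span).
May 2, 1940 → May 2, 1941: 365 days.
May 2, 1941 → Jun 2, 1941: 31 days (May has 31).
Jun 2, 1941 → Jul 2, 1941: 30 days (June has 30).
Jul 2, 1941 → Aug 2, 1941: 31 days (July has 31).
Aug 2, 1941 → Sep 2, 1941: 31 days (August has 31).
Sep 2, 1941 → Oct 2, 1941: 30 days (September has 30).
Oct 2, 1941 → Oct 13, 1941: 11 days.
Total: 7104 days.

7104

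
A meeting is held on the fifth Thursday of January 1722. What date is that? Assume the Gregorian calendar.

January 29, 1722

January 1, 1722 is a Thursday.
The first Thursday is therefore January 1 (same day).
The fifth Thursday is 1 + 4×7 = January 29.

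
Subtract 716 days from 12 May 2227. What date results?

May 26, 2225

−365 (one year) → May 12, 2226 (351 left).
−12 → Apr 30, 2226 (end of Apr, 30 days; 339 left).
−30 → Mar 31, 2226 (end of Mar, 31 days; 309 left).
−31 → Feb 28, 2226 (end of Feb, 28 days; 278 left).
−28 → Jan 31, 2226 (end of Jan, 31 days; 250 left).
−31 → Dec 31, 2225 (end of Dec, 31 days; 219 left).
−31 → Nov 30, 2225 (end of Nov, 30 days; 188 left).
−30 → Oct 31, 2225 (end of Oct, 31 days; 158 left).
−31 → Sep 30, 2225 (end of Sep, 30 days; 127 left).
−30 → Aug 31, 2225 (end of Aug, 31 days; 97 left).
−31 → Jul 31, 2225 (end of Jul, 31 days; 66 left).
−31 → Jun 30, 2225 (end of Jun, 30 days; 35 left).
−30 → May 31, 2225 (end of May, 31 days; 5 left).
−5 → May 26, 2225.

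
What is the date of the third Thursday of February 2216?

February 1, 2216 is a Thursday.
The first Thursday is therefore February 1 (same day).
The third Thursday is 1 + 2×7 = February 15.

February 15, 2216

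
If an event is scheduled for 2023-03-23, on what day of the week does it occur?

Doomsday rule: the anchor day for the 2000s is Tuesday. For year 23: 23÷12 = 1 r 11, and 11÷4 = 2, so 1+11+2 = 14.
Tuesday + 14 ≡ Tuesday — that's 2023's doomsday.
In March the doomsday date is Mar 14.
Mar 23 is 9 days after Mar 14; 9 mod 7 = 2, so Tuesday + 2 = Thursday.

Thursday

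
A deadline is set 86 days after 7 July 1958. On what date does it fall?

October 1, 1958

Jul has 31 days: +25 → Aug 1, 1958 (61 left).
Aug has 31 days: +31 → Sep 1, 1958 (30 left).
Sep has 30 days: +30 → Oct 1, 1958 (0 left).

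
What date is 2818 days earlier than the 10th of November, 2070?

February 22, 2063

−365 (one year) → Nov 10, 2069 (2453 left).
−365 (one year) → Nov 10, 2068 (2088 left).
−366 (one year; includes Feb 29, 2068) → Nov 10, 2067 (1722 left).
−365 (one year) → Nov 10, 2066 (1357 left).
−365 (one year) → Nov 10, 2065 (992 left).
−365 (one year) → Nov 10, 2064 (627 left).
−366 (one year; includes Feb 29, 2064) → Nov 10, 2063 (261 left).
−10 → Oct 31, 2063 (end of Oct, 31 days; 251 left).
−31 → Sep 30, 2063 (end of Sep, 30 days; 220 left).
−30 → Aug 31, 2063 (end of Aug, 31 days; 190 left).
−31 → Jul 31, 2063 (end of Jul, 31 days; 159 left).
−31 → Jun 30, 2063 (end of Jun, 30 days; 128 left).
−30 → May 31, 2063 (end of May, 31 days; 98 left).
−31 → Apr 30, 2063 (end of Apr, 30 days; 67 left).
−30 → Mar 31, 2063 (end of Mar, 31 days; 37 left).
−31 → Feb 28, 2063 (end of Feb, 28 days; 6 left).
−6 → Feb 22, 2063.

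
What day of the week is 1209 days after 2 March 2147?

Mar 2, 2147 is a Thursday.
1209 mod 7 = 5, so 1209 days after a Thursday is Thursday + 5 = Tuesday.

Tuesday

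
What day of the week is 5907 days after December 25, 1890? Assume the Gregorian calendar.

Wednesday

Dec 25, 1890 is a Thursday.
5907 mod 7 = 6, so 5907 days after a Thursday is Thursday + 6 = Wednesday.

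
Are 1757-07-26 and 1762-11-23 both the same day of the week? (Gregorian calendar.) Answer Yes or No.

From Jul 26, 1757 to Nov 23, 1762 is 1946 days.
1946 mod 7 = 0, so they are the same weekday.
(Jul 26, 1757 is a Tuesday; Nov 23, 1762 is a Tuesday.)

Yes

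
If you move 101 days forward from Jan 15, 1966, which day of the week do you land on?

Jan 15, 1966 is a Saturday.
101 mod 7 = 3, so 101 days after a Saturday is Saturday + 3 = Tuesday.

Tuesday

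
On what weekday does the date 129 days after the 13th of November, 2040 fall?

First find the weekday of Nov 13, 2040. Doomsday rule: the anchor day for the 2000s is Tuesday. For year 40: 40÷12 = 3 r 4, and 4÷4 = 1, so 3+4+1 = 8.
Tuesday + 8 ≡ Wednesday — that's 2040's doomsday.
In November the doomsday date is Nov 7.
Nov 13 is 6 days after Nov 7; 6 mod 7 = 6, so Wednesday + 6 = Tuesday.
129 mod 7 = 3, so 129 days after a Tuesday is Tuesday + 3 = Friday.

Friday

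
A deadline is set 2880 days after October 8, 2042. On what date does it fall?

August 27, 2050

+365 (one year) → Oct 8, 2043 (2515 left).
+366 (one year; includes Feb 29, 2044) → Oct 8, 2044 (2149 left).
+365 (one year) → Oct 8, 2045 (1784 left).
+365 (one year) → Oct 8, 2046 (1419 left).
+365 (one year) → Oct 8, 2047 (1054 left).
+366 (one year; includes Feb 29, 2048) → Oct 8, 2048 (688 left).
+365 (one year) → Oct 8, 2049 (323 left).
Oct has 31 days: +24 → Nov 1, 2049 (299 left).
Nov has 30 days: +30 → Dec 1, 2049 (269 left).
Dec has 31 days: +31 → Jan 1, 2050 (238 left).
Jan has 31 days: +31 → Feb 1, 2050 (207 left).
Feb has 28 days: +28 → Mar 1, 2050 (179 left).
Mar has 31 days: +31 → Apr 1, 2050 (148 left).
Apr has 30 days: +30 → May 1, 2050 (118 left).
May has 31 days: +31 → Jun 1, 2050 (87 left).
Jun has 30 days: +30 → Jul 1, 2050 (57 left).
Jul has 31 days: +31 → Aug 1, 2050 (26 left).
+26 → Aug 27, 2050.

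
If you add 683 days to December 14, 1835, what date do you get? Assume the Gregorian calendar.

+366 (one year; includes Feb 29, 1836) → Dec 14, 1836 (317 left).
Dec has 31 days: +18 → Jan 1, 1837 (299 left).
Jan has 31 days: +31 → Feb 1, 1837 (268 left).
Feb has 28 days: +28 → Mar 1, 1837 (240 left).
Mar has 31 days: +31 → Apr 1, 1837 (209 left).
Apr has 30 days: +30 → May 1, 1837 (179 left).
May has 31 days: +31 → Jun 1, 1837 (148 left).
Jun has 30 days: +30 → Jul 1, 1837 (118 left).
Jul has 31 days: +31 → Aug 1, 1837 (87 left).
Aug has 31 days: +31 → Sep 1, 1837 (56 left).
Sep has 30 days: +30 → Oct 1, 1837 (26 left).
+26 → Oct 27, 1837.

October 27, 1837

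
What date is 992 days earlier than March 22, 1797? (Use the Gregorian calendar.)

−365 (one year) → Mar 22, 1796 (627 left).
−366 (one year; includes Feb 29, 1796) → Mar 22, 1795 (261 left).
−22 → Feb 28, 1795 (end of Feb, 28 days; 239 left).
−28 → Jan 31, 1795 (end of Jan, 31 days; 211 left).
−31 → Dec 31, 1794 (end of Dec, 31 days; 180 left).
−31 → Nov 30, 1794 (end of Nov, 30 days; 149 left).
−30 → Oct 31, 1794 (end of Oct, 31 days; 119 left).
−31 → Sep 30, 1794 (end of Sep, 30 days; 88 left).
−30 → Aug 31, 1794 (end of Aug, 31 days; 58 left).
−31 → Jul 31, 1794 (end of Jul, 31 days; 27 left).
−27 → Jul 4, 1794.

July 4, 1794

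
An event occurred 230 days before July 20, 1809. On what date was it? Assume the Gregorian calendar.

−20 → Jun 30, 1809 (end of Jun, 30 days; 210 left).
−30 → May 31, 1809 (end of May, 31 days; 180 left).
−31 → Apr 30, 1809 (end of Apr, 30 days; 149 left).
−30 → Mar 31, 1809 (end of Mar, 31 days; 119 left).
−31 → Feb 28, 1809 (end of Feb, 28 days; 88 left).
−28 → Jan 31, 1809 (end of Jan, 31 days; 60 left).
−31 → Dec 31, 1808 (end of Dec, 31 days; 29 left).
−29 → Dec 2, 1808.

December 2, 1808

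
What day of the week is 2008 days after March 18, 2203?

Thursday

Mar 18, 2203 is a Friday.
2008 mod 7 = 6, so 2008 days after a Friday is Friday + 6 = Thursday.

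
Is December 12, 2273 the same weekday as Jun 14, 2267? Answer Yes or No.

Yes

From Jun 14, 2267 to Dec 12, 2273 is 2373 days.
2373 mod 7 = 0, so they are the same weekday.
(Jun 14, 2267 is a Friday; Dec 12, 2273 is a Friday.)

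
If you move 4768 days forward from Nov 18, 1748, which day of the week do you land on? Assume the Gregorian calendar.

Nov 18, 1748 is a Monday.
4768 mod 7 = 1, so 4768 days after a Monday is Monday + 1 = Tuesday.

Tuesday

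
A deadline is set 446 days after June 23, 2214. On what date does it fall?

+365 (one year) → Jun 23, 2215 (81 left).
Jun has 30 days: +8 → Jul 1, 2215 (73 left).
Jul has 31 days: +31 → Aug 1, 2215 (42 left).
Aug has 31 days: +31 → Sep 1, 2215 (11 left).
+11 → Sep 12, 2215.

September 12, 2215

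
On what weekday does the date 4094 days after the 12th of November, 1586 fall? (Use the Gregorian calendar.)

Nov 12, 1586 is a Wednesday.
4094 mod 7 = 6, so 4094 days after a Wednesday is Wednesday + 6 = Tuesday.

Tuesday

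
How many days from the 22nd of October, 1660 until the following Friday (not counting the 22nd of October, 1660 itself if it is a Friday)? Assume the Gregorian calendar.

7

Oct 22, 1660 is a Friday.
From Friday to the next Friday is 7 days.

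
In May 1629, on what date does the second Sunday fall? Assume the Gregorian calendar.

May 1, 1629 is a Tuesday.
The first Sunday is therefore May 6 (5 days later).
The second Sunday is 6 + 1×7 = May 13.

May 13, 1629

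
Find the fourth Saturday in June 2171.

June 1, 2171 is a Saturday.
The first Saturday is therefore June 1 (same day).
The fourth Saturday is 1 + 3×7 = June 22.

June 22, 2171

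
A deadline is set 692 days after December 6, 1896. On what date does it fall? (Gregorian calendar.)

October 29, 1898

+365 (one year) → Dec 6, 1897 (327 left).
Dec has 31 days: +26 → Jan 1, 1898 (301 left).
Jan has 31 days: +31 → Feb 1, 1898 (270 left).
Feb has 28 days: +28 → Mar 1, 1898 (242 left).
Mar has 31 days: +31 → Apr 1, 1898 (211 left).
Apr has 30 days: +30 → May 1, 1898 (181 left).
May has 31 days: +31 → Jun 1, 1898 (150 left).
Jun has 30 days: +30 → Jul 1, 1898 (120 left).
Jul has 31 days: +31 → Aug 1, 1898 (89 left).
Aug has 31 days: +31 → Sep 1, 1898 (58 left).
Sep has 30 days: +30 → Oct 1, 1898 (28 left).
+28 → Oct 29, 1898.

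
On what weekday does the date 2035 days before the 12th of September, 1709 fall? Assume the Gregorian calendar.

Sep 12, 1709 is a Thursday.
2035 mod 7 = 5, so 2035 days before a Thursday is Thursday − 5 = Saturday.

Saturday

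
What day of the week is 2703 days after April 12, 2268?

First find the weekday of Apr 12, 2268. Doomsday rule: the anchor day for the 2200s is Friday. For year 68: 68÷12 = 5 r 8, and 8÷4 = 2, so 5+8+2 = 15.
Friday + 15 ≡ Saturday — that's 2268's doomsday.
In April the doomsday date is Apr 4.
Apr 12 is 8 days after Apr 4; 8 mod 7 = 1, so Saturday + 1 = Sunday.
2703 mod 7 = 1, so 2703 days after a Sunday is Sunday + 1 = Monday.

Monday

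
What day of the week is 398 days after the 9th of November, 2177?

First find the weekday of Nov 9, 2177. Doomsday rule: the anchor day for the 2100s is Sunday. For year 77: 77÷12 = 6 r 5, and 5÷4 = 1, so 6+5+1 = 12.
Sunday + 12 ≡ Friday — that's 2177's doomsday.
In November the doomsday date is Nov 7.
Nov 9 is 2 days after Nov 7; 2 mod 7 = 2, so Friday + 2 = Sunday.
398 mod 7 = 6, so 398 days after a Sunday is Sunday + 6 = Saturday.

Saturday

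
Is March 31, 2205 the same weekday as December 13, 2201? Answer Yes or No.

From Dec 13, 2201 to Mar 31, 2205 is 1204 days.
1204 mod 7 = 0, so they are the same weekday.
(Dec 13, 2201 is a Sunday; Mar 31, 2205 is a Sunday.)

Yes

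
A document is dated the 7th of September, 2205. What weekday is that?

Saturday

Doomsday rule: the anchor day for the 2200s is Friday. For year 05: 5÷12 = 0 r 5, and 5÷4 = 1, so 0+5+1 = 6.
Friday + 6 ≡ Thursday — that's 2205's doomsday.
In September the doomsday date is Sep 5.
Sep 7 is 2 days after Sep 5; 2 mod 7 = 2, so Thursday + 2 = Saturday.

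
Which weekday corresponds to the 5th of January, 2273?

Sunday

Doomsday rule: the anchor day for the 2200s is Friday. For year 73: 73÷12 = 6 r 1, and 1÷4 = 0, so 6+1+0 = 7.
Friday + 7 ≡ Friday — that's 2273's doomsday.
In January the doomsday date is Jan 3 (2273 is not a leap year).
Jan 5 is 2 days after Jan 3; 2 mod 7 = 2, so Friday + 2 = Sunday.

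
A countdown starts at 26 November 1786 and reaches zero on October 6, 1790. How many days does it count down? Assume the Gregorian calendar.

Nov 26, 1786 → Nov 26, 1787: 365 days.
Nov 26, 1787 → Nov 26, 1788: 366 days (Feb 29, 1788 is in that span).
Nov 26, 1788 → Nov 26, 1789: 365 days.
Nov 26, 1789 → Dec 26, 1789: 30 days (November has 30).
Dec 26, 1789 → Jan 26, 1790: 31 days (December has 31).
Jan 26, 1790 → Feb 26, 1790: 31 days (January has 31).
Feb 26, 1790 → Mar 26, 1790: 28 days (February has 28).
Mar 26, 1790 → Apr 26, 1790: 31 days (March has 31).
Apr 26, 1790 → May 26, 1790: 30 days (April has 30).
May 26, 1790 → Jun 26, 1790: 31 days (May has 31).
Jun 26, 1790 → Jul 26, 1790: 30 days (June has 30).
Jul 26, 1790 → Aug 26, 1790: 31 days (July has 31).
Aug 26, 1790 → Sep 26, 1790: 31 days (August has 31).
Sep 26, 1790 → Oct 6, 1790: 10 days.
Total: 1410 days.

1410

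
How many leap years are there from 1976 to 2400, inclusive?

Multiples of 4 in [1976,2400]: 107.
Of those, multiples of 100: 5 (not leap unless ÷400).
Multiples of 400: 2.
Leap years = 107 − 5 + 2 = 104.

104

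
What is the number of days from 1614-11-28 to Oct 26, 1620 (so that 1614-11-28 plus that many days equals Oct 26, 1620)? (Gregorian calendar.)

Nov 28, 1614 → Nov 28, 1615: 365 days.
Nov 28, 1615 → Nov 28, 1616: 366 days (Feb 29, 1616 is in that span).
Nov 28, 1616 → Nov 28, 1617: 365 days.
Nov 28, 1617 → Nov 28, 1618: 365 days.
Nov 28, 1618 → Nov 28, 1619: 365 days.
Nov 28, 1619 → Dec 28, 1619: 30 days (November has 30).
Dec 28, 1619 → Jan 28, 1620: 31 days (December has 31).
Jan 28, 1620 → Feb 28, 1620: 31 days (January has 31).
Feb 28, 1620 → Mar 28, 1620: 29 days (February has 29).
Mar 28, 1620 → Apr 28, 1620: 31 days (March has 31).
Apr 28, 1620 → May 28, 1620: 30 days (April has 30).
May 28, 1620 → Jun 28, 1620: 31 days (May has 31).
Jun 28, 1620 → Jul 28, 1620: 30 days (June has 30).
Jul 28, 1620 → Aug 28, 1620: 31 days (July has 31).
Aug 28, 1620 → Sep 28, 1620: 31 days (August has 31).
Sep 28, 1620 → Oct 26, 1620: 28 days.
Total: 2159 days.

2159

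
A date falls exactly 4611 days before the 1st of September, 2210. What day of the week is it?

First find the weekday of Sep 1, 2210. Doomsday rule: the anchor day for the 2200s is Friday. For year 10: 10÷12 = 0 r 10, and 10÷4 = 2, so 0+10+2 = 12.
Friday + 12 ≡ Wednesday — that's 2210's doomsday.
In September the doomsday date is Sep 5.
Sep 1 is 4 days before Sep 5; 4 mod 7 = 4, so Wednesday − 4 = Saturday.
4611 mod 7 = 5, so 4611 days before a Saturday is Saturday − 5 = Monday.

Monday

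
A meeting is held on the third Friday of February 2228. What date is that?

February 15, 2228

February 1, 2228 is a Friday.
The first Friday is therefore February 1 (same day).
The third Friday is 1 + 2×7 = February 15.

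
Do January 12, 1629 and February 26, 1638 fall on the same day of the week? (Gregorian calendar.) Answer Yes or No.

From Jan 12, 1629 to Feb 26, 1638 is 3332 days.
3332 mod 7 = 0, so they are the same weekday.
(Jan 12, 1629 is a Friday; Feb 26, 1638 is a Friday.)

Yes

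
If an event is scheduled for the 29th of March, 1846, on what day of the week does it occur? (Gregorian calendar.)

Doomsday rule: the anchor day for the 1800s is Friday. For year 46: 46÷12 = 3 r 10, and 10÷4 = 2, so 3+10+2 = 15.
Friday + 15 ≡ Saturday — that's 1846's doomsday.
In March the doomsday date is Mar 14.
Mar 29 is 15 days after Mar 14; 15 mod 7 = 1, so Saturday + 1 = Sunday.

Sunday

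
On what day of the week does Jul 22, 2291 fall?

Wednesday

Doomsday rule: the anchor day for the 2200s is Friday. For year 91: 91÷12 = 7 r 7, and 7÷4 = 1, so 7+7+1 = 15.
Friday + 15 ≡ Saturday — that's 2291's doomsday.
In July the doomsday date is Jul 11.
Jul 22 is 11 days after Jul 11; 11 mod 7 = 4, so Saturday + 4 = Wednesday.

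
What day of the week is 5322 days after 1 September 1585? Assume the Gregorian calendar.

First find the weekday of Sep 1, 1585. Doomsday rule: the anchor day for the 1500s is Wednesday. For year 85: 85÷12 = 7 r 1, and 1÷4 = 0, so 7+1+0 = 8.
Wednesday + 8 ≡ Thursday — that's 1585's doomsday.
In September the doomsday date is Sep 5.
Sep 1 is 4 days before Sep 5; 4 mod 7 = 4, so Thursday − 4 = Sunday.
5322 mod 7 = 2, so 5322 days after a Sunday is Sunday + 2 = Tuesday.

Tuesday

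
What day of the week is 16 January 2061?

Doomsday rule: the anchor day for the 2000s is Tuesday. For year 61: 61÷12 = 5 r 1, and 1÷4 = 0, so 5+1+0 = 6.
Tuesday + 6 ≡ Monday — that's 2061's doomsday.
In January the doomsday date is Jan 3 (2061 is not a leap year).
Jan 16 is 13 days after Jan 3; 13 mod 7 = 6, so Monday + 6 = Sunday.

Sunday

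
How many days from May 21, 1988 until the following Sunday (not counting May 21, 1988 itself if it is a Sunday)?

May 21, 1988 is a Saturday.
From Saturday to the next Sunday is 1 day.

1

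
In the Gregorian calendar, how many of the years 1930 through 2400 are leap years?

Multiples of 4 in [1930,2400]: 118.
Of those, multiples of 100: 5 (not leap unless ÷400).
Multiples of 400: 2.
Leap years = 118 − 5 + 2 = 115.

115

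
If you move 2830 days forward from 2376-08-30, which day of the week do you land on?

Wednesday

First find the weekday of Aug 30, 2376. Doomsday rule: the anchor day for the 2300s is Wednesday. For year 76: 76÷12 = 6 r 4, and 4÷4 = 1, so 6+4+1 = 11.
Wednesday + 11 ≡ Sunday — that's 2376's doomsday.
In August the doomsday date is Aug 8.
Aug 30 is 22 days after Aug 8; 22 mod 7 = 1, so Sunday + 1 = Monday.
2830 mod 7 = 2, so 2830 days after a Monday is Monday + 2 = Wednesday.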